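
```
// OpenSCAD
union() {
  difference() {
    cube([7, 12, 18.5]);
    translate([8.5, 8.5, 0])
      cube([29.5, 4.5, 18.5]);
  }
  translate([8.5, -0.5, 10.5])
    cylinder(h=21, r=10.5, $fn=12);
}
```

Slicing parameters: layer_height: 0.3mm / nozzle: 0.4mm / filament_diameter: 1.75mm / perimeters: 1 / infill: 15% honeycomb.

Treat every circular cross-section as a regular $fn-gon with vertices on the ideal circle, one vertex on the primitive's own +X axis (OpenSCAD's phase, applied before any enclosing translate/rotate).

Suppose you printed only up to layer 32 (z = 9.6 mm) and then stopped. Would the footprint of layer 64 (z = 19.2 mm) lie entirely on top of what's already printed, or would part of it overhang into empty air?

Compare the two slices. At z = 9.6: the cube (footprint 7×12) is included at this height (area 84.00 mm²); the cube at (8.5, 8.5) (footprint 29.5×4.5) is included at this height (area 132.75 mm²); After the difference (first − rest): starting from the 7×12 cube (84.00 mm²), the 29.5×4.5 cube at (8.5, 8.5) misses the remaining region (no effect) — area = 84.00 mm²; the cylinder at (8.5, -0.5) is not intersected at this z (z outside [10.5, 31.5]); Taking the union: only the result so far is present, so the union is just that shape — area = 84.00 mm². At z = 19.2: the cube does not reach this height (z outside [0, 18.5]); the cube at (8.5, 8.5) does not reach this height (z outside [0, 18.5]); After the difference (first − rest): the first operand is absent here, so nothing remains; the r=10.5 cylinder at (8.5, -0.5) gives a regular 12-gon of circumradius 10.5 (constant along its height) (area = (12/2)·10.500²·sin(360°/12) = 330.75 mm²); Merging all regions: only the r=10.5 cylinder at (8.5, -0.5) is present, so the union is just that shape — area = 330.75 mm². Checking containment: at z = 19.2 the cross-section extends beyond the z = 9.6 cross-section by about 273.99 mm².

part overhangs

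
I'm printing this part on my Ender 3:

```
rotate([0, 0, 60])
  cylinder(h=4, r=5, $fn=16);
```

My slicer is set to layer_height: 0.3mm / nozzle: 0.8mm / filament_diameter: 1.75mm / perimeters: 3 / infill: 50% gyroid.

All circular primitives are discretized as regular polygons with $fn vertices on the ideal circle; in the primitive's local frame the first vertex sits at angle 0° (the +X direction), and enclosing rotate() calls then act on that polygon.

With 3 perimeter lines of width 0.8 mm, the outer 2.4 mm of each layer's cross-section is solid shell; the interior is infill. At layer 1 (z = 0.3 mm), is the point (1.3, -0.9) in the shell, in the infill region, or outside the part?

At z = 0.3 mm: the r=5 cylinder contributes a regular 16-gon of circumradius 5; (whole slice rotated 60° about Z — lengths, areas and connectivity unchanged). Overall, the cross-section is a single solid region. Undo the 60° rotation: the query point maps to (-0.129, -1.576) in the un-rotated model frame. The nearest boundary edge runs (-1.91, -4.62)→(-0.00, -5.00); distance from the point to it = 3.33 mm. The point is inside the cross-section and 3.33 mm from the nearest boundary — more than the 2.4 mm shell width (3 × 0.8), so it's in the infill interior.

infill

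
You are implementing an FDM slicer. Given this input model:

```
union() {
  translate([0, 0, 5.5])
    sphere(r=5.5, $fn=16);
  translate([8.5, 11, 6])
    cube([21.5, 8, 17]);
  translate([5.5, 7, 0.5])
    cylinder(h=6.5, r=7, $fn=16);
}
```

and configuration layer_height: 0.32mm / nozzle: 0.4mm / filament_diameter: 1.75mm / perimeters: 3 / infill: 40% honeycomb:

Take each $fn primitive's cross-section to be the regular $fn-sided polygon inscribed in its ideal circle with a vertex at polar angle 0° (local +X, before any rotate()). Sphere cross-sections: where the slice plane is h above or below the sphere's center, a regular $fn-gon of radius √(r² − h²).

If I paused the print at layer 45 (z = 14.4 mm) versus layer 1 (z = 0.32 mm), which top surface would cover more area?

layer 45 (z = 14.4 mm)

Layer 45 (z = 14.4): the sphere does not reach this height (|z−center|=8.900 > r=5.5); the cube at (8.5, 11) is present — its section is the full 21.5×8 rectangle (area 172.00 mm²); the cylinder at (5.5, 7) is absent (z outside [0.5, 7]); Taking the union: only the 21.5×8 cube at (8.5, 11) is present, so the union is just that shape — area = 172.00 mm². So its area = 172.00 mm². Layer 1 (z = 0.32): the r=5.5 sphere contributes a regular 16-gon of circumradius √(5.5²−5.18²) = 1.849 (area = (16/2)·1.849²·sin(360°/16) = 10.46 mm²); the cube at (8.5, 11) does not reach this height (z outside [6, 23]); the cylinder at (5.5, 7) is absent (z outside [0.5, 7]); Combining (union): only the r=5.5 sphere is present, so the union is just that shape — area = 10.46 mm². So its area = 10.46 mm². Layer 45 is larger (172.00 vs 10.46 mm²).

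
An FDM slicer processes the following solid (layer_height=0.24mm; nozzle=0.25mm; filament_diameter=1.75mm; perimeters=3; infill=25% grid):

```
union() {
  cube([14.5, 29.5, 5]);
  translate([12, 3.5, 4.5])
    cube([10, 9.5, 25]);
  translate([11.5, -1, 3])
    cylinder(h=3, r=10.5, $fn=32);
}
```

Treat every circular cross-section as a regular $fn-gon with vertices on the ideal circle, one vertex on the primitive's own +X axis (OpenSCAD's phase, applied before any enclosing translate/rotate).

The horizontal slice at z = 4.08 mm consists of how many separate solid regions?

At z = 4.08 mm: the cube is present — its section is the full 14.5×29.5 rectangle; the cube at (12, 3.5) does not reach this height (z outside [4.5, 29.5]); the r=10.5 cylinder at (11.5, -1) gives a regular 32-gon of circumradius 10.5 (constant along its height); Merging all regions: the regions partially overlap (shared area 103.55 mm²), so overlapping operands fuse into one piece — 1 connected region. The result has 1 disconnected region.

1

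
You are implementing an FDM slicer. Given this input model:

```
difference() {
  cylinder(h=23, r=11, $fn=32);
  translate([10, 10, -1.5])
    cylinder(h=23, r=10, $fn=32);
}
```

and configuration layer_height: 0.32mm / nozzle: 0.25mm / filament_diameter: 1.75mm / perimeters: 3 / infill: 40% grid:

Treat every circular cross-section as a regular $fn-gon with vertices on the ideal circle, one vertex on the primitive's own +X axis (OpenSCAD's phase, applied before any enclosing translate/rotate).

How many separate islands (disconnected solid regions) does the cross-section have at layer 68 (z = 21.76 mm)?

At z = 21.76 mm: the r=11 cylinder contributes a regular 32-gon of circumradius 11; the cylinder at (10, 10) does not reach this height (z outside [-1.5, 21.5]); Taking the first minus the rest: none of the subtracted shapes is present at this height, so the r=11 cylinder is unchanged — 1 connected region. Overall, the cross-section is a single solid region. Island count = 1.

1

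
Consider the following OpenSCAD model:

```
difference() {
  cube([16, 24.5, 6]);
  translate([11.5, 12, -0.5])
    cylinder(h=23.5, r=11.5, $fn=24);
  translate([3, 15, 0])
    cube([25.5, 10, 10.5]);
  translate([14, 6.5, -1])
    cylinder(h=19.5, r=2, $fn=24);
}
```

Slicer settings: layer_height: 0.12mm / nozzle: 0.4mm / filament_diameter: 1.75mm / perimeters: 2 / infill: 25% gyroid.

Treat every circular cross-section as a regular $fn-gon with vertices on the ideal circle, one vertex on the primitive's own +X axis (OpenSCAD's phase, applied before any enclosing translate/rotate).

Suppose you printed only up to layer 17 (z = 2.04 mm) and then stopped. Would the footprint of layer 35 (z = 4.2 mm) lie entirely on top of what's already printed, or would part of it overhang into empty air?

entirely on top

Compare the two slices. At z = 2.04: the cube is present — its section is the full 16×24.5 rectangle (area 392.00 mm²); the cylinder at (11.5, 12): section is a regular 24-gon, circumradius r=11.5 (area = (24/2)·11.500²·sin(360°/24) = 410.75 mm²); the 25.5×10 cube at (3, 15) contributes its full rectangle (area 255.00 mm²); the r=2 cylinder at (14, 6.5) contributes a regular 24-gon of circumradius 2 (area = (24/2)·2.000²·sin(360°/24) = 12.42 mm²); Subtracting the remaining from the first: starting from the 16×24.5 cube (392.00 mm²), the r=11.5 cylinder at (11.5, 12) partially overlaps it — only the 305.55 mm² overlap (of its 410.75 mm²) is removed, clipping the outline; the 25.5×10 cube at (3, 15) partially overlaps it — only the 25.10 mm² overlap (of its 255.00 mm²) is removed, clipping the outline; the r=2 cylinder at (14, 6.5) misses the remaining region (no effect) — area = 61.35 mm². At z = 4.2: the 16×24.5 cube contributes its full rectangle (area 392.00 mm²); the r=11.5 cylinder at (11.5, 12) gives a regular 24-gon of circumradius 11.5 (constant along its height) (area = (24/2)·11.500²·sin(360°/24) = 410.75 mm²); the cube at (3, 15) is present — its section is the full 25.5×10 rectangle (area 255.00 mm²); the cylinder at (14, 6.5): section is a regular 24-gon, circumradius r=2 (area = (24/2)·2.000²·sin(360°/24) = 12.42 mm²); Subtracting the remaining from the first: starting from the 16×24.5 cube (392.00 mm²), the r=11.5 cylinder at (11.5, 12) partially overlaps it — only the 305.55 mm² overlap (of its 410.75 mm²) is removed, clipping the outline; the 25.5×10 cube at (3, 15) partially overlaps it — only the 25.10 mm² overlap (of its 255.00 mm²) is removed, clipping the outline; the r=2 cylinder at (14, 6.5) misses the remaining region (no effect) — area = 61.35 mm². Checking containment: the cross-section at z = 4.2 is a subset of the cross-section at z = 2.04.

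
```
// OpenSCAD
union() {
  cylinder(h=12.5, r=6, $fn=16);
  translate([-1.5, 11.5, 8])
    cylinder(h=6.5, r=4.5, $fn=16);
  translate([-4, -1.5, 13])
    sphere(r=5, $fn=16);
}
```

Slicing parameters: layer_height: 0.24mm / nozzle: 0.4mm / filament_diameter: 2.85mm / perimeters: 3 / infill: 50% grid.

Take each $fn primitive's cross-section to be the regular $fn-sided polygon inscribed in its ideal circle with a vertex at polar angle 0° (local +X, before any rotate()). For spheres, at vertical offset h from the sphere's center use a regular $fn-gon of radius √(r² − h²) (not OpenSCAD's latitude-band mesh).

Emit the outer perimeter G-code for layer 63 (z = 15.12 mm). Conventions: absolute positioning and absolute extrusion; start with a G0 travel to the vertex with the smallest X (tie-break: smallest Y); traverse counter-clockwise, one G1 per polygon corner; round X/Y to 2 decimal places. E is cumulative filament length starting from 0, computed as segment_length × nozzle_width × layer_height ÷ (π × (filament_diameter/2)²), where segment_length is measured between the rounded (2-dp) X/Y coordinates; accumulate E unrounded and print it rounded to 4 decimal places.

G0 X-8.53 Y-1.50 Z15.12
G1 X-8.18 Y-3.23 E0.0266
G1 X-7.20 Y-4.70 E0.0531
G1 X-5.73 Y-5.68 E0.0797
G1 X-4.00 Y-6.03 E0.1063
G1 X-2.27 Y-5.68 E0.1329
G1 X-0.80 Y-4.70 E0.1594
G1 X0.18 Y-3.23 E0.1860
G1 X0.53 Y-1.50 E0.2126
G1 X0.18 Y0.23 E0.2392
G1 X-0.80 Y1.70 E0.2657
G1 X-2.27 Y2.68 E0.2923
G1 X-4.00 Y3.03 E0.3189
G1 X-5.73 Y2.68 E0.3454
G1 X-7.20 Y1.70 E0.3720
G1 X-8.18 Y0.23 E0.3986
G1 X-8.53 Y-1.50 E0.4252

At z = 15.12 mm: the cylinder does not reach this height (z outside [0, 12.5]); the cylinder at (-1.5, 11.5) is not intersected at this z (z outside [8, 14.5]); the sphere at (-4, -1.5): section is a regular 16-gon, circumradius = √(r²−h²) = √(5²−2.12²) = 4.528; Taking the union: only the r=5 sphere at (-4, -1.5) is present, so the union is just that shape — 1 connected region. The outline is a single polygon with 16 vertices. Extrusion per mm of travel: 0.4 × 0.24 / (π × 1.425²) = 0.015048. Accumulating E over each segment gives final E = 0.4252.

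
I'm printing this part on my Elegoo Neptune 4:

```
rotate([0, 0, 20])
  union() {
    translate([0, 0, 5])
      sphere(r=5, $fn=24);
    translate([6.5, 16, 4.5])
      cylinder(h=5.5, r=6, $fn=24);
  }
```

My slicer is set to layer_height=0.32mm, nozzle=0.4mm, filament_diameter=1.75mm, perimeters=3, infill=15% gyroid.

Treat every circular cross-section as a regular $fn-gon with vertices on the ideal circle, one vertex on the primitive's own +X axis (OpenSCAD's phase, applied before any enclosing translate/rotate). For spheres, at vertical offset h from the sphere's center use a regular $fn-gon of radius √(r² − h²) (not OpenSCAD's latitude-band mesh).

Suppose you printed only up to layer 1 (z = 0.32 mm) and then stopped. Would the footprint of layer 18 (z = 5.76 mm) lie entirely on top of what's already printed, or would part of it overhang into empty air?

Compare the two slices. At z = 0.32: the sphere: section is a regular 24-gon, circumradius = √(r²−h²) = √(5²−4.68²) = 1.760 (area = (24/2)·1.760²·sin(360°/24) = 9.62 mm²); the cylinder at (6.5, 16) does not reach this height (z outside [4.5, 10]); Merging all regions: only the r=5 sphere is present, so the union is just that shape — area = 9.62 mm²; (rotated 20° about Z; rotation is an isometry so areas/perimeters/island counts are preserved). At z = 5.76: the sphere: section is a regular 24-gon, circumradius = √(r²−h²) = √(5²−0.76²) = 4.942 (area = (24/2)·4.942²·sin(360°/24) = 75.85 mm²); the r=6 cylinder at (6.5, 16) gives a regular 24-gon of circumradius 6 (constant along its height) (area = (24/2)·6.000²·sin(360°/24) = 111.81 mm²); Merging all regions: the 2 present regions are separate (no shared area or edge), so areas and boundary lengths simply add and each stays a separate island — area = 187.66 mm²; (whole slice rotated 20° about Z — lengths, areas and connectivity unchanged). Checking containment: at z = 5.76 the cross-section extends beyond the z = 0.32 cross-section by about 178.04 mm².

part overhangs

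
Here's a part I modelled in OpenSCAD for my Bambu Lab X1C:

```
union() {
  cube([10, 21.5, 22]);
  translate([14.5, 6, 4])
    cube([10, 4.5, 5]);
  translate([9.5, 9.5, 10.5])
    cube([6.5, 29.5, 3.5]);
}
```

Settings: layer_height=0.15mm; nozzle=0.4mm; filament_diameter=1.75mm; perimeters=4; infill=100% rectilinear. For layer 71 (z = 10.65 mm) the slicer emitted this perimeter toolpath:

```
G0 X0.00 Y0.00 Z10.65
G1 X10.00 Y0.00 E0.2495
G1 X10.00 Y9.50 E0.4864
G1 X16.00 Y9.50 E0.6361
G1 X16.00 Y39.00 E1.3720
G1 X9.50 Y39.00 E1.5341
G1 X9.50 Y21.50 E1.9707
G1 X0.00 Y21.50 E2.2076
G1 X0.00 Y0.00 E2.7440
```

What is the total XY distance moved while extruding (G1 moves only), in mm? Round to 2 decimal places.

Sum the Euclidean lengths of each G1 segment: total = 110.00 mm.

110.00 mm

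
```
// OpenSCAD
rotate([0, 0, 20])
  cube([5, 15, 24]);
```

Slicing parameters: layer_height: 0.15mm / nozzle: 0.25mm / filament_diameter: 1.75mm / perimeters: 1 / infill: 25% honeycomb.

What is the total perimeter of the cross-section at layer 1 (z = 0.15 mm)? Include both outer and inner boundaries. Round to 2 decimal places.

40.00 mm

At z = 0.15 mm: the 5×15 cube contributes its full rectangle (perimeter 40.00 mm); (whole slice rotated 20° about Z — lengths, areas and connectivity unchanged). Overall, the cross-section is a single solid region. Total boundary length (outer) = 40.00 mm.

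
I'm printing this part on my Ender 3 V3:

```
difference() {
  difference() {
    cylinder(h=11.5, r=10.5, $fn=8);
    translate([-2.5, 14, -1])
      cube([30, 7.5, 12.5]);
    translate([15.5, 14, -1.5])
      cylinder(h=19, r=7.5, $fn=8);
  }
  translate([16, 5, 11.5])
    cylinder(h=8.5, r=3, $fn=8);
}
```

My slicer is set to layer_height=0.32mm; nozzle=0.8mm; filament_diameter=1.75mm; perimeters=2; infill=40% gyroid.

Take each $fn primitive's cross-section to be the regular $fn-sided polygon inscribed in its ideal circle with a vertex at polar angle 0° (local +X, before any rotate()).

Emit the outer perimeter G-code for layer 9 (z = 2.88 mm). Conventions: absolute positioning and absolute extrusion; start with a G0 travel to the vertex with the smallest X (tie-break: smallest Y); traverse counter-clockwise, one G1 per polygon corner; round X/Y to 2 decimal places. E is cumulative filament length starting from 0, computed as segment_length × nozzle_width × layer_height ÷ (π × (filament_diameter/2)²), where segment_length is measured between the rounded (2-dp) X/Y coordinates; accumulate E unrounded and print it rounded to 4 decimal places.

At z = 2.88 mm: the cylinder: section is a regular 8-gon, circumradius r=10.5; the cube at (-2.5, 14) (footprint 30×7.5) is included at this height; the cylinder at (15.5, 14): section is a regular 8-gon, circumradius r=7.5; After the difference (first − rest): starting from the r=10.5 cylinder, the 30×7.5 cube at (-2.5, 14) misses the remaining region (no effect); the r=7.5 cylinder at (15.5, 14) misses the remaining region (no effect) — 1 connected region; the cylinder at (16, 5) is absent (z outside [11.5, 20]); Taking the first minus the rest: none of the subtracted shapes is present at this height, so that combined region is unchanged — 1 connected region. The outline is a single polygon with 8 vertices. Extrusion per mm of travel: 0.8 × 0.32 / (π × 0.875²) = 0.106432. Accumulating E over each segment gives final E = 6.8405.

G0 X-10.50 Y0.00 Z2.88
G1 X-7.42 Y-7.42 E0.8551
G1 X0.00 Y-10.50 E1.7101
G1 X7.42 Y-7.42 E2.5652
G1 X10.50 Y0.00 E3.4203
G1 X7.42 Y7.42 E4.2753
G1 X0.00 Y10.50 E5.1304
G1 X-7.42 Y7.42 E5.9854
G1 X-10.50 Y0.00 E6.8405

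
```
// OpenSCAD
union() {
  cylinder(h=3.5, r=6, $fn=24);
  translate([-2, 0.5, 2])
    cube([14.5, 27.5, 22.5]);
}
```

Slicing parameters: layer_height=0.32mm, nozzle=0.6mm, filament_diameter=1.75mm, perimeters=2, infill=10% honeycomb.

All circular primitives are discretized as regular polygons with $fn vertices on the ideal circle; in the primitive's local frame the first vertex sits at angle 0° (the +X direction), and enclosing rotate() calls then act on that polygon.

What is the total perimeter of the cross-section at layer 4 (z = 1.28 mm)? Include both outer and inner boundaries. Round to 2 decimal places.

At z = 1.28 mm: the cylinder: section is a regular 24-gon, circumradius r=6 (perimeter = 2·24·6.000·sin(180°/24) = 37.59 mm); the cube at (-2, 0.5) does not reach this height (z outside [2, 24.5]); Taking the union: only the r=6 cylinder is present, so the union is just that shape — boundary = 37.59 mm. Overall, the cross-section is a single solid region. Total boundary length (outer) = 37.59 mm.

37.59 mm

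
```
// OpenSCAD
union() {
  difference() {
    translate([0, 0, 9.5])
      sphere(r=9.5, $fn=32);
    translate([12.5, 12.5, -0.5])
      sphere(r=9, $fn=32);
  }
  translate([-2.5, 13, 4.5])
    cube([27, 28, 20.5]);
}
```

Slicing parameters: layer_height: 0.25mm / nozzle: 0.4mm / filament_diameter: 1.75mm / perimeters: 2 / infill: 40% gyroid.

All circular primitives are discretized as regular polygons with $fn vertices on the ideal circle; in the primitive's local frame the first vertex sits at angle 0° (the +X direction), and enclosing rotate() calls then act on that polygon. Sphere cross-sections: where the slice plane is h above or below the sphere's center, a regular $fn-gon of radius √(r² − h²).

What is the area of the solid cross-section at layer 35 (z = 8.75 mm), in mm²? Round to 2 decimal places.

At z = 8.75 mm: the sphere: section is a regular 32-gon, circumradius = √(r²−h²) = √(9.5²−0.75²) = 9.470 (area = (32/2)·9.470²·sin(360°/32) = 279.95 mm²); the sphere at (12.5, 12.5) is absent (|z−center|=9.250 > r=9); Subtracting the remaining from the first: none of the subtracted shapes is present at this height, so the r=9.5 sphere is unchanged — area = 279.95 mm²; the 27×28 cube at (-2.5, 13) contributes its full rectangle (area 756.00 mm²); Combining (union): the 2 present regions are separate (no shared area or edge), so areas and boundary lengths simply add and each stays a separate island — area = 1035.95 mm². Overall, the cross-section has 2 separate islands. Net area = 1035.95 mm².

1035.95 mm²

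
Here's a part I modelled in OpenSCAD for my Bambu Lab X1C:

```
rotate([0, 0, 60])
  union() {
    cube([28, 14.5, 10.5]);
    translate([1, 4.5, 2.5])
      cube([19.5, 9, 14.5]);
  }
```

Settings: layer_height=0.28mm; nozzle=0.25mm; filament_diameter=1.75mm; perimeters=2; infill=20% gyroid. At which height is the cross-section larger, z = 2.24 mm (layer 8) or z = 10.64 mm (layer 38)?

Layer 8 (z = 2.24): the cube (footprint 28×14.5) is included at this height (area 406.00 mm²); the cube at (1, 4.5) is absent (z outside [2.5, 17]); Merging all regions: only the 28×14.5 cube is present, so the union is just that shape — area = 406.00 mm²; (whole slice rotated 60° about Z — lengths, areas and connectivity unchanged). So its area = 406.00 mm². Layer 38 (z = 10.64): the cube is not intersected at this z (z outside [0, 10.5]); the cube at (1, 4.5) is present — its section is the full 19.5×9 rectangle (area 175.50 mm²); Taking the union: only the 19.5×9 cube at (1, 4.5) is present, so the union is just that shape — area = 175.50 mm²; (whole slice rotated 60° about Z — lengths, areas and connectivity unchanged). So its area = 175.50 mm². Layer 8 is larger (406.00 vs 175.50 mm²).

layer 8 (z = 2.24 mm)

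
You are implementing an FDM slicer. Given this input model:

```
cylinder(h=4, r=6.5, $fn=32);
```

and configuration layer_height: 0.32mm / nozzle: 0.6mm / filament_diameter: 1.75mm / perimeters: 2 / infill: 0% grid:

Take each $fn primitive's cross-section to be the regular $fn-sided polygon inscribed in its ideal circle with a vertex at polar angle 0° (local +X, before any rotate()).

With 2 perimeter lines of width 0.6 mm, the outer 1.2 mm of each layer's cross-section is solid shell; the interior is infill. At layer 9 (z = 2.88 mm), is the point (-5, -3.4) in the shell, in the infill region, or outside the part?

shell

At z = 2.88 mm: the r=6.5 cylinder contributes a regular 32-gon of circumradius 6.5. Overall, the cross-section is a single solid region. The nearest boundary edge runs (-5.40, -3.61)→(-4.60, -4.60); distance from the point to it = 0.45 mm. The point is inside the cross-section, 0.45 mm from the nearest boundary — within the 1.2 mm shell band (2 × 0.6).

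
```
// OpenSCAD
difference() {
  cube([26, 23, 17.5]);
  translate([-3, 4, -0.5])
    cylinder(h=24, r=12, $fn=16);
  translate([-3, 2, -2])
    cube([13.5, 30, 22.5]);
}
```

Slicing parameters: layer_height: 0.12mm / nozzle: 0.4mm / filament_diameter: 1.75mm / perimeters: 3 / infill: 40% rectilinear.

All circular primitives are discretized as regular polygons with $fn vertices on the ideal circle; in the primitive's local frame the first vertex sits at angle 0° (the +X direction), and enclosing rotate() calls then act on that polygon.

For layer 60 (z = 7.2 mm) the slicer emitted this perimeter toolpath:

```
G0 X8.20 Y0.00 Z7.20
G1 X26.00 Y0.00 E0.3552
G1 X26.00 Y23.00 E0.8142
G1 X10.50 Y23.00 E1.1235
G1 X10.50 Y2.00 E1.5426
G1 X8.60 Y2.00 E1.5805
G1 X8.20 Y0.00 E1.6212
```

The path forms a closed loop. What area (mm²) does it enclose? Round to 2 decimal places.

360.70 mm²

Apply the shoelace formula to the sequence of (X, Y) vertices; enclosed area = 360.70 mm².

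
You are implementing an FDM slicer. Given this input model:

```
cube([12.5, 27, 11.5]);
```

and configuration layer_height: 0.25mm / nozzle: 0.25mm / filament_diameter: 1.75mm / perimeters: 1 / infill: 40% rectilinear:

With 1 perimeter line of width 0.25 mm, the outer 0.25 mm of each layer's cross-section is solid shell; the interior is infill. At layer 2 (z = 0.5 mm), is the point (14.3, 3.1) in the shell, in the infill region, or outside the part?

outside

At z = 0.5 mm: the 12.5×27 cube contributes its full rectangle. Overall, the cross-section is a single solid region. The nearest boundary edge runs (12.50, 0.00)→(12.50, 27.00); distance from the point to it = 1.80 mm. The point is not inside any of the regions above, so it lies outside the cross-section (1.80 mm from the nearest boundary).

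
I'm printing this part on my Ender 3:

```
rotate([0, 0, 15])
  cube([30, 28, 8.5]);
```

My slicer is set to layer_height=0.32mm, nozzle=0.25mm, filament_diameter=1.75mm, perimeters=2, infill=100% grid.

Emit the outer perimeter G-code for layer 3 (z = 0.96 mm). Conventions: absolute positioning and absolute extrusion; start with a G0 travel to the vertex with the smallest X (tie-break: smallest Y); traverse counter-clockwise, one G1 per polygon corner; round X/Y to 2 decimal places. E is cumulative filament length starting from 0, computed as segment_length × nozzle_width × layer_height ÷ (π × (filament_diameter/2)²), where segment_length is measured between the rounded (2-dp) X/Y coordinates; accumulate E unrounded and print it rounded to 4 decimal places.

G0 X-7.25 Y27.05 Z0.96
G1 X0.00 Y0.00 E0.9314
G1 X28.98 Y7.76 E1.9293
G1 X21.73 Y34.81 E2.8607
G1 X-7.25 Y27.05 E3.8586

At z = 0.96 mm: the cube (footprint 30×28) is included at this height; (rotated 15° about Z; rotation is an isometry so areas/perimeters/island counts are preserved). The outline is a single polygon with 4 vertices. Extrusion per mm of travel: 0.25 × 0.32 / (π × 0.875²) = 0.033260. Accumulating E over each segment gives final E = 3.8586.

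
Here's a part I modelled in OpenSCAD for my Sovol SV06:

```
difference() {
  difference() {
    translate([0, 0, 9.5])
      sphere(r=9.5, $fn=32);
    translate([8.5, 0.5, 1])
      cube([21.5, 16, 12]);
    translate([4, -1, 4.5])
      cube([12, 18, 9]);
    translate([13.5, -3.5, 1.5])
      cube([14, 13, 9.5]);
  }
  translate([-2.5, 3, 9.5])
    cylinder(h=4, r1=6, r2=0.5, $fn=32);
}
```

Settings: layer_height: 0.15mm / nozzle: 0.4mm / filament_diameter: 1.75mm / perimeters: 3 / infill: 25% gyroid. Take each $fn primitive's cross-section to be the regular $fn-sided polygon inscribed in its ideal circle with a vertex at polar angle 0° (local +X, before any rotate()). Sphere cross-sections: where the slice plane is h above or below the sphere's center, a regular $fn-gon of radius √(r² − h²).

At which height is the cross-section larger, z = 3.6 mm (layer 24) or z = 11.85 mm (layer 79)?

layer 79 (z = 11.85 mm)

Layer 24 (z = 3.6): the sphere: section is a regular 32-gon, circumradius = √(r²−h²) = √(9.5²−5.9²) = 7.446 (area = (32/2)·7.446²·sin(360°/32) = 173.05 mm²); the cube at (8.5, 0.5) is present — its section is the full 21.5×16 rectangle (area 344.00 mm²); the cube at (4, -1) is absent (z outside [4.5, 13.5]); the 14×13 cube at (13.5, -3.5) contributes its full rectangle (area 182.00 mm²); Taking the first minus the rest: starting from the r=9.5 sphere (173.05 mm²), the 21.5×16 cube at (8.5, 0.5) misses the remaining region (no effect); the 14×13 cube at (13.5, -3.5) misses the remaining region (no effect) — area = 173.05 mm²; the cone at (-2.5, 3) is absent (z outside [9.5, 13.5]); Subtracting the remaining from the first: none of the subtracted shapes is present at this height, so that combined region is unchanged — area = 173.05 mm². So its area = 173.05 mm². Layer 79 (z = 11.85): the r=9.5 sphere contributes a regular 32-gon of circumradius √(9.5²−2.35²) = 9.205 (area = (32/2)·9.205²·sin(360°/32) = 264.47 mm²); the cube at (8.5, 0.5) (footprint 21.5×16) is included at this height (area 344.00 mm²); the cube at (4, -1) is present — its section is the full 12×18 rectangle (area 216.00 mm²); the cube at (13.5, -3.5) does not reach this height (z outside [1.5, 11]); After the difference (first − rest): starting from the r=9.5 sphere (264.47 mm²), the 21.5×16 cube at (8.5, 0.5) partially overlaps it — only the 1.23 mm² overlap (of its 344.00 mm²) is removed, clipping the outline; the 12×18 cube at (4, -1) partially overlaps it — only the 34.54 mm² overlap (of its 216.00 mm²) is removed, clipping the outline — area = 228.71 mm²; the cone at (-2.5, 3): at t=0.587 of its height the radius interpolates to r₁+(r₂−r₁)t = 2.769, giving a regular 32-gon of that circumradius (area = (32/2)·2.769²·sin(360°/32) = 23.93 mm²); Taking the first minus the rest: starting from the result so far (228.71 mm²), the cone at (-2.5, 3) lies wholly inside it (removes its full 23.93 mm² and its 17.37 mm outline becomes a hole wall) — area = 204.78 mm². So its area = 204.78 mm². Layer 79 is larger (204.78 vs 173.05 mm²).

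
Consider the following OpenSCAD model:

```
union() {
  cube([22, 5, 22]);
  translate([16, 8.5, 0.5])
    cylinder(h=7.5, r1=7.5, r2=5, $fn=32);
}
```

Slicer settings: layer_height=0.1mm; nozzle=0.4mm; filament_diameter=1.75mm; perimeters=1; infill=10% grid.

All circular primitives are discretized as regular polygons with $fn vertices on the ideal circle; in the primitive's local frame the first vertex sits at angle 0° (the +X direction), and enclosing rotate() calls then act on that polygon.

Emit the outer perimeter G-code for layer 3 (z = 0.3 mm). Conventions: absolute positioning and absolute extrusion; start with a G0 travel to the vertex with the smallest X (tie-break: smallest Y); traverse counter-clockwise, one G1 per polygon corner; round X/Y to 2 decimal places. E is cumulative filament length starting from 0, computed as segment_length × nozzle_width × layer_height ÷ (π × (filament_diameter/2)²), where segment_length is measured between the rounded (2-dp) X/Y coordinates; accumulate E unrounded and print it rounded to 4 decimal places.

G0 X0.00 Y0.00 Z0.30
G1 X22.00 Y0.00 E0.3659
G1 X22.00 Y5.00 E0.4490
G1 X0.00 Y5.00 E0.8149
G1 X0.00 Y0.00 E0.8980

At z = 0.3 mm: the cube is present — its section is the full 22×5 rectangle; the cone at (16, 8.5) does not reach this height (z outside [0.5, 8]); Combining (union): only the 22×5 cube is present, so the union is just that shape — 1 connected region. The outline is a single polygon with 4 vertices. Extrusion per mm of travel: 0.4 × 0.1 / (π × 0.875²) = 0.016630. Accumulating E over each segment gives final E = 0.8980.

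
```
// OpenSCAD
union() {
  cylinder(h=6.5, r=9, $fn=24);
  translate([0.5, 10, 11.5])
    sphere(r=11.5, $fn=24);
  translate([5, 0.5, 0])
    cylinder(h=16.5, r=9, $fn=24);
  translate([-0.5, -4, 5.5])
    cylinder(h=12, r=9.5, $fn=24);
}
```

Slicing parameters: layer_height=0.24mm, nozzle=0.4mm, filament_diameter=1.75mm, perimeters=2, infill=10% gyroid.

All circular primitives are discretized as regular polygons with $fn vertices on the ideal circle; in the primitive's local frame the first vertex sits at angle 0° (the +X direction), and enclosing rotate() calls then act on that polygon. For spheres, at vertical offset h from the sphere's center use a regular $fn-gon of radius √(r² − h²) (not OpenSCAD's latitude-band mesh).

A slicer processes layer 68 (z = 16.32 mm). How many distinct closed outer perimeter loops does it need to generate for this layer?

1

At z = 16.32 mm: the cylinder is absent (z outside [0, 6.5]); the sphere at (0.5, 10): section is a regular 24-gon, circumradius = √(r²−h²) = √(11.5²−4.82²) = 10.441; the cylinder at (5, 0.5): section is a regular 24-gon, circumradius r=9; the cylinder at (-0.5, -4): section is a regular 24-gon, circumradius r=9.5; Taking the union: the regions partially overlap (shared area 247.48 mm²), so overlapping operands fuse into one piece — 1 connected region. The result has 1 disconnected region.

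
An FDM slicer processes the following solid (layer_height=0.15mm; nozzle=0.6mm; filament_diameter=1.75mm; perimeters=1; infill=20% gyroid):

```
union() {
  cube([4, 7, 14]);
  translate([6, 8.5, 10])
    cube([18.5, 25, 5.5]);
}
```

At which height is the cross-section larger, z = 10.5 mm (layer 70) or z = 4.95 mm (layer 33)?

Layer 70 (z = 10.5): the 4×7 cube contributes its full rectangle (area 28.00 mm²); the cube at (6, 8.5) is present — its section is the full 18.5×25 rectangle (area 462.50 mm²); Taking the union: the 2 present regions are separate (no shared area or edge), so areas and boundary lengths simply add and each stays a separate island — area = 490.50 mm². So its area = 490.50 mm². Layer 33 (z = 4.95): the 4×7 cube contributes its full rectangle (area 28.00 mm²); the cube at (6, 8.5) is absent (z outside [10, 15.5]); Taking the union: only the 4×7 cube is present, so the union is just that shape — area = 28.00 mm². So its area = 28.00 mm². Layer 70 is larger (490.50 vs 28.00 mm²).

layer 70 (z = 10.5 mm)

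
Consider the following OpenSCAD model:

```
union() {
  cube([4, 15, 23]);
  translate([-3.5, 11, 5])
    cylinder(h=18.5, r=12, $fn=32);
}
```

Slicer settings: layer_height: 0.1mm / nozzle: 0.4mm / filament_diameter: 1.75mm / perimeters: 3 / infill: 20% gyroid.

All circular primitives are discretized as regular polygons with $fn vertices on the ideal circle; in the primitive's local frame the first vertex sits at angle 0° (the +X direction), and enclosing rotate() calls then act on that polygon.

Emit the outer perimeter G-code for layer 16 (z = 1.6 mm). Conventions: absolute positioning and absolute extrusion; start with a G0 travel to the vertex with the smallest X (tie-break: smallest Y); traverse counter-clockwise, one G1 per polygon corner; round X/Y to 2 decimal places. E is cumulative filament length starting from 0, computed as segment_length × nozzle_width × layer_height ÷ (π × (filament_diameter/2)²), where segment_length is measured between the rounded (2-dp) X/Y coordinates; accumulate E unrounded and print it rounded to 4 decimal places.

G0 X0.00 Y0.00 Z1.60
G1 X4.00 Y0.00 E0.0665
G1 X4.00 Y15.00 E0.3160
G1 X0.00 Y15.00 E0.3825
G1 X0.00 Y0.00 E0.6319

At z = 1.6 mm: the 4×15 cube contributes its full rectangle; the cylinder at (-3.5, 11) is not intersected at this z (z outside [5, 23.5]); Merging all regions: only the 4×15 cube is present, so the union is just that shape — 1 connected region. The outline is a single polygon with 4 vertices. Extrusion per mm of travel: 0.4 × 0.1 / (π × 0.875²) = 0.016630. Accumulating E over each segment gives final E = 0.6319.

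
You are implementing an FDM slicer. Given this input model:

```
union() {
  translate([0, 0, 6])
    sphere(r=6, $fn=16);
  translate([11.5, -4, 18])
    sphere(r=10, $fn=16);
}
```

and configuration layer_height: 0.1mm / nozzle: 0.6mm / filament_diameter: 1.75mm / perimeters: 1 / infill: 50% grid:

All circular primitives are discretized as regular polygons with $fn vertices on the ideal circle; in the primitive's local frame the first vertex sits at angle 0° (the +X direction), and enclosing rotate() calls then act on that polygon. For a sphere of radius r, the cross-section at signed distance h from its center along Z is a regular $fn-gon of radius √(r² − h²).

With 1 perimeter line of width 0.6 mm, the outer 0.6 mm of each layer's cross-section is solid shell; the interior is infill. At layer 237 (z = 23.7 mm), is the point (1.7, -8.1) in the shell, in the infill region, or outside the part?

At z = 23.7 mm: the sphere is not intersected at this z (|z−center|=17.700 > r=6); the r=10 sphere at (11.5, -4) slices to a regular 16-gon of circumradius 8.216 (√(r²−h²) with h=5.7 from center); Combining (union): only the r=10 sphere at (11.5, -4) is present, so the union is just that shape — 1 connected region. Overall, the cross-section is a single solid region. The nearest boundary edge runs (3.28, -4.00)→(3.91, -7.14); distance from the point to it = 2.41 mm. The point is not inside any of the regions above, so it lies outside the cross-section (2.41 mm from the nearest boundary).

outside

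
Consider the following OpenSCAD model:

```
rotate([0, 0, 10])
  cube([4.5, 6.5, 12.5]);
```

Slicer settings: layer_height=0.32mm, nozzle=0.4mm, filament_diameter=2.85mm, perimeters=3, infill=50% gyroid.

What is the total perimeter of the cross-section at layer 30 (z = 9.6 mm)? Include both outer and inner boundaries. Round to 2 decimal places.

22.00 mm

At z = 9.6 mm: the cube (footprint 4.5×6.5) is included at this height (perimeter 22.00 mm); (whole slice rotated 10° about Z — lengths, areas and connectivity unchanged). Overall, the cross-section is a single solid region. Total boundary length (outer) = 22.00 mm.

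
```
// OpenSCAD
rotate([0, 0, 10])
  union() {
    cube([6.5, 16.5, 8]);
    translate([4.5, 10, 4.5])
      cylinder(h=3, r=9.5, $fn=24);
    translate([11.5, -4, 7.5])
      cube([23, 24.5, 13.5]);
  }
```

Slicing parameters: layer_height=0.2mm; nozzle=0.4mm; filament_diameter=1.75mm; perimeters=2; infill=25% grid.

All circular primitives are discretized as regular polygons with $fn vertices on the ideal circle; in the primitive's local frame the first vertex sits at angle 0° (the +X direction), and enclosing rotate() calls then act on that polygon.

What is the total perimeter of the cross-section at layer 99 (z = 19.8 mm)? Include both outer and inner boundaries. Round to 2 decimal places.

95.00 mm

At z = 19.8 mm: the cube does not reach this height (z outside [0, 8]); the cylinder at (4.5, 10) does not reach this height (z outside [4.5, 7.5]); the cube at (11.5, -4) (footprint 23×24.5) is included at this height (perimeter 95.00 mm); Combining (union): only the 23×24.5 cube at (11.5, -4) is present, so the union is just that shape — boundary = 95.00 mm; (rotated 10° about Z; rotation is an isometry so areas/perimeters/island counts are preserved). Overall, the cross-section is a single solid region. Total boundary length (outer) = 95.00 mm.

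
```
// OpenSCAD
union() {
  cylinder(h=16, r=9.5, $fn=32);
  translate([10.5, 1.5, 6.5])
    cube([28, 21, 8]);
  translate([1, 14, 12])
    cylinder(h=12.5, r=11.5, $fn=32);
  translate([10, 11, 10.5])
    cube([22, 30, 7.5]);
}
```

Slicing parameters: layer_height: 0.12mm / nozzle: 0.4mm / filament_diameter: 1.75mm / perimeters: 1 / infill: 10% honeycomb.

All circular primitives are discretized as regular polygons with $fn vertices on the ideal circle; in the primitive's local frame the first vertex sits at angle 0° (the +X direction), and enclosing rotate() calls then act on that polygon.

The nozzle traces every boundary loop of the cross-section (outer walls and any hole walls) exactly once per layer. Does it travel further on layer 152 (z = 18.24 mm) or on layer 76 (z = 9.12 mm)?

layer 76 (z = 9.12 mm)

Layer 152 (z = 18.24): the cylinder does not reach this height (z outside [0, 16]); the cube at (10.5, 1.5) does not reach this height (z outside [6.5, 14.5]); the r=11.5 cylinder at (1, 14) gives a regular 32-gon of circumradius 11.5 (constant along its height) (perimeter = 2·32·11.500·sin(180°/32) = 72.14 mm); the cube at (10, 11) is not intersected at this z (z outside [10.5, 18]); Taking the union: only the r=11.5 cylinder at (1, 14) is present, so the union is just that shape — boundary = 72.14 mm. So its perimeter = 72.14 mm. Layer 76 (z = 9.12): the cylinder: section is a regular 32-gon, circumradius r=9.5 (perimeter = 2·32·9.500·sin(180°/32) = 59.59 mm); the cube at (10.5, 1.5) is present — its section is the full 28×21 rectangle (perimeter 98.00 mm); the cylinder at (1, 14) is absent (z outside [12, 24.5]); the cube at (10, 11) does not reach this height (z outside [10.5, 18]); Taking the union: the 2 present regions are separate (no shared area or edge), so areas and boundary lengths simply add and each stays a separate island — boundary = 157.59 mm. So its perimeter = 157.59 mm. Layer 76 is larger (157.59 vs 72.14 mm).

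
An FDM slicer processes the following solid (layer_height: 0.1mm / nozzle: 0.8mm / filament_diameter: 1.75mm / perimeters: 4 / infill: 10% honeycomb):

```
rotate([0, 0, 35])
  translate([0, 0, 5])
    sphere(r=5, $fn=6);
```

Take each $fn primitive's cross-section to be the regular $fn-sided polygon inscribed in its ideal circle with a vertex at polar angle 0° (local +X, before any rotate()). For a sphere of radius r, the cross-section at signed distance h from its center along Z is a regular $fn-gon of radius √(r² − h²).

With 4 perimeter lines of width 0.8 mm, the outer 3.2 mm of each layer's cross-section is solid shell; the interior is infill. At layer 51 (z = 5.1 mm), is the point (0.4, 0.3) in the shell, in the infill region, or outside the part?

At z = 5.1 mm: the r=5 sphere contributes a regular 6-gon of circumradius √(5²−0.1²) = 4.999; (rotated 35° about Z; rotation is an isometry so areas/perimeters/island counts are preserved). Overall, the cross-section is a single solid region. Undo the 35° rotation: the query point maps to (0.500, 0.016) in the un-rotated model frame. The nearest boundary edge runs (5.00, 0.00)→(2.50, 4.33); distance from the point to it = 3.89 mm. The point is inside the cross-section and 3.89 mm from the nearest boundary — more than the 3.2 mm shell width (4 × 0.8), so it's in the infill interior.

infill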